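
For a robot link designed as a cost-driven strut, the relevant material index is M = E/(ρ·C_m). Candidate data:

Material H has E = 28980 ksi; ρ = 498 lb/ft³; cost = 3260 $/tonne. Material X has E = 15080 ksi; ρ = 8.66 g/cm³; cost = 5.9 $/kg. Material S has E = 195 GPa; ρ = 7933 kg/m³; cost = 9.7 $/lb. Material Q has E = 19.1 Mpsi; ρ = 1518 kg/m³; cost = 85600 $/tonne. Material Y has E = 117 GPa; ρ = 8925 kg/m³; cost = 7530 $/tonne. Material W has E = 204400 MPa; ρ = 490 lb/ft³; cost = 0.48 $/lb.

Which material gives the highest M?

material W

In SI units:
  material H: E = 199.8 GPa, ρ = 7977 kg/m³, cost = 3.260 $/kg
  material X: E = 104.0 GPa, ρ = 8660 kg/m³, cost = 5.900 $/kg
  material S: E = 195.0 GPa, ρ = 7933 kg/m³, cost = 21.38 $/kg
  material Q: E = 131.7 GPa, ρ = 1518 kg/m³, cost = 85.60 $/kg
  material Y: E = 117.0 GPa, ρ = 8925 kg/m³, cost = 7.530 $/kg
  material W: E = 204.4 GPa, ρ = 7849 kg/m³, cost = 1.058 $/kg
  material W: M = 24.6 MN·m per $
  material H: M = 7.68 MN·m per $
  material X: M = 2.03 MN·m per $
  material Y: M = 1.74 MN·m per $
  material S: M = 1.15 MN·m per $
  material Q: M = 1.01 MN·m per $
Material W has the largest M.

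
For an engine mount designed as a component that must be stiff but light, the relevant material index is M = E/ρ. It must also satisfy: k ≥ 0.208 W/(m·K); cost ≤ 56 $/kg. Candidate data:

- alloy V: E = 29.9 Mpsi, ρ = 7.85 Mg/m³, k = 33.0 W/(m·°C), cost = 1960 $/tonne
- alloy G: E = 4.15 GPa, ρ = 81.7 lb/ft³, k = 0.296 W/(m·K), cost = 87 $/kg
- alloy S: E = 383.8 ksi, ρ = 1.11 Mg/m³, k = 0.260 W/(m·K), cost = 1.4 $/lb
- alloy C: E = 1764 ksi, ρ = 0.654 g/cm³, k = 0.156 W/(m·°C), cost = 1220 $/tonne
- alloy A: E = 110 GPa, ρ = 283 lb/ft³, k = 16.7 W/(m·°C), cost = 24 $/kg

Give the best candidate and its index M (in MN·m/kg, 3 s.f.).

Screen on constraints: k ≥ 0.208 W/(m·K); cost ≤ 56 $/kg. Survivors: alloy V, alloy S, alloy A.
Putting every candidate on a common basis:
  alloy V: E = 206.2 GPa, ρ = 7850 kg/m³
  alloy S: E = 2.646 GPa, ρ = 1110 kg/m³
  alloy A: E = 110.0 GPa, ρ = 4533 kg/m³
  alloy V: M = 26.3 MN·m/kg
  alloy A: M = 24.3 MN·m/kg
  alloy S: M = 2.38 MN·m/kg
Alloy V ranks first.

alloy V, M = 26.3 MN·m/kg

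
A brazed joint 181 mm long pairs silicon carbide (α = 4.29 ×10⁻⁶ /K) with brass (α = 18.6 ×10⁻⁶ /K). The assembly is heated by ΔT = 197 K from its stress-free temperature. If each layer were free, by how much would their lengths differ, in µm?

510 µm

Δα = |4.29 − 18.6|×10⁻⁶/K = 14.3×10⁻⁶/K.
ΔL_mismatch = Δα·L·ΔT = 14.3×10⁻⁶ × 181.0 mm × 197.0 K = 510 µm.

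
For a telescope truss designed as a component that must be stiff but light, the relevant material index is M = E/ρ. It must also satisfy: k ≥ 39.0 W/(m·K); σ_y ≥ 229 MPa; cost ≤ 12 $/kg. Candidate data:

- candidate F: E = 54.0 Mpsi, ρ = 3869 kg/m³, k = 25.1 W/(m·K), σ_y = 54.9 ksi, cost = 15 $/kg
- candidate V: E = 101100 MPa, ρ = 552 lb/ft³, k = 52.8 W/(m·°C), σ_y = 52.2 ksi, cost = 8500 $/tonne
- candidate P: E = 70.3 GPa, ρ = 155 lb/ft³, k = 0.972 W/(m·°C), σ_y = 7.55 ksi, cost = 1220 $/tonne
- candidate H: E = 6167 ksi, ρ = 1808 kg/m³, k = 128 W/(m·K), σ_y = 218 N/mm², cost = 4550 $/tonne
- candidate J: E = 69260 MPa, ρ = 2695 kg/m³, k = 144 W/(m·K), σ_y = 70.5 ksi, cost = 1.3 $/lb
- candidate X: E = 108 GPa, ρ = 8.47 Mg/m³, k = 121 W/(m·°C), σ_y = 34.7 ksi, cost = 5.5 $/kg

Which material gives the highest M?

candidate J

Screen on constraints: k ≥ 39.0 W/(m·K); σ_y ≥ 229 MPa; cost ≤ 12 $/kg. Survivors: candidate V, candidate J, candidate X.
In SI units:
  candidate V: E = 101.1 GPa, ρ = 8842 kg/m³
  candidate J: E = 69.26 GPa, ρ = 2695 kg/m³
  candidate X: E = 108.0 GPa, ρ = 8470 kg/m³
  candidate J: M = 25.7 MN·m/kg
  candidate X: M = 12.8 MN·m/kg
  candidate V: M = 11.4 MN·m/kg
Candidate J ranks first.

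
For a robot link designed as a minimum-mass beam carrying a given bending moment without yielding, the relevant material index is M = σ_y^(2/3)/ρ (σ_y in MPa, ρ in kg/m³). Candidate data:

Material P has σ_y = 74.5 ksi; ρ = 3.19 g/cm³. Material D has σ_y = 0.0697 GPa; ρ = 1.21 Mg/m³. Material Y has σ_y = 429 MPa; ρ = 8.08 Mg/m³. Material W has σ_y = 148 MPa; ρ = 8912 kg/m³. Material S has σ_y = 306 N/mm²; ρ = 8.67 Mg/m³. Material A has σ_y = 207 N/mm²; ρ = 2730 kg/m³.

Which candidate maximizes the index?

Putting every candidate on a common basis:
  material P: σ_y = 513.7 MPa, ρ = 3190 kg/m³
  material D: σ_y = 69.70 MPa, ρ = 1210 kg/m³
  material Y: σ_y = 429.0 MPa, ρ = 8080 kg/m³
  material W: σ_y = 148.0 MPa, ρ = 8912 kg/m³
  material S: σ_y = 306.0 MPa, ρ = 8670 kg/m³
  material A: σ_y = 207.0 MPa, ρ = 2730 kg/m³
  material P: M = 20.1×10⁻³
  material D: M = 14.0×10⁻³
  material A: M = 12.8×10⁻³
  material Y: M = 7.04×10⁻³
  material S: M = 5.24×10⁻³
  material W: M = 3.14×10⁻³
The maximum is for material P.

material P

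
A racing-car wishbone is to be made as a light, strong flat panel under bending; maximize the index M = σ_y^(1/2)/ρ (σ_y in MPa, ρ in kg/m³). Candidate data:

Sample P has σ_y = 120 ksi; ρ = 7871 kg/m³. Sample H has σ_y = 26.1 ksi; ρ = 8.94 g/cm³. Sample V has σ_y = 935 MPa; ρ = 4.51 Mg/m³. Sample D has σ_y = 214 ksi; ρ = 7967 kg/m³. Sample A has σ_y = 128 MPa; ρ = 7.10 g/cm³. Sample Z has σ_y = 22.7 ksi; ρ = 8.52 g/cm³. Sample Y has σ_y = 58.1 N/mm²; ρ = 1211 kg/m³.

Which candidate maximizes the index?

Putting every candidate on a common basis:
  sample P: σ_y = 827.4 MPa, ρ = 7871 kg/m³
  sample H: σ_y = 180.0 MPa, ρ = 8940 kg/m³
  sample V: σ_y = 935.0 MPa, ρ = 4510 kg/m³
  sample D: σ_y = 1475 MPa, ρ = 7967 kg/m³
  sample A: σ_y = 128.0 MPa, ρ = 7100 kg/m³
  sample Z: σ_y = 156.5 MPa, ρ = 8520 kg/m³
  sample Y: σ_y = 58.10 MPa, ρ = 1211 kg/m³
  sample V: M = 6.78×10⁻³
  sample Y: M = 6.29×10⁻³
  sample D: M = 4.82×10⁻³
  sample P: M = 3.65×10⁻³
  sample A: M = 1.59×10⁻³
  sample H: M = 1.50×10⁻³
  sample Z: M = 1.47×10⁻³
Sample V ranks first.

sample V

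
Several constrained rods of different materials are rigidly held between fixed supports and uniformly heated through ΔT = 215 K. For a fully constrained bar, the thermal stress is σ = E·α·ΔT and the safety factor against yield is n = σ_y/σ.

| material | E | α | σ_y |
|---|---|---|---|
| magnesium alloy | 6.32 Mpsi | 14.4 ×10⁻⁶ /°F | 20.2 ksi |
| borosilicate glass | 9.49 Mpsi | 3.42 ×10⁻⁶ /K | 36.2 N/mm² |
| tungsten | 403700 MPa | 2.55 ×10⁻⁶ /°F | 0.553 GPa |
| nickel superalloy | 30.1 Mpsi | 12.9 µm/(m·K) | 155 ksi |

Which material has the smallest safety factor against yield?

magnesium alloy

Per material, after unit conversion:
  magnesium alloy: E = 43.57, α = 25.9, σ_y = 139.3 → σ = 243 MPa, n = 0.574
  borosilicate glass: E = 65.43, α = 3.42, σ_y = 36.20 → σ = 48.1 MPa, n = 0.752
  tungsten: E = 403.7, α = 4.59, σ_y = 553.0 → σ = 398 MPa, n = 1.39
  nickel superalloy: E = 207.5, α = 12.9, σ_y = 1069 → σ = 576 MPa, n = 1.86
The minimum is magnesium alloy at n = 0.574.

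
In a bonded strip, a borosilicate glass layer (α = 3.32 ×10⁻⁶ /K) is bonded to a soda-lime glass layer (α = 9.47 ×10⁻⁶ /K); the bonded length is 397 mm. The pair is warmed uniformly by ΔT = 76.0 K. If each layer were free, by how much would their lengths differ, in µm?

186 µm

Δα = |3.32 − 9.47|×10⁻⁶/K = 6.15×10⁻⁶/K.
ΔL_mismatch = Δα·L·ΔT = 6.15×10⁻⁶ × 397.0 mm × 76.0 K = 186 µm.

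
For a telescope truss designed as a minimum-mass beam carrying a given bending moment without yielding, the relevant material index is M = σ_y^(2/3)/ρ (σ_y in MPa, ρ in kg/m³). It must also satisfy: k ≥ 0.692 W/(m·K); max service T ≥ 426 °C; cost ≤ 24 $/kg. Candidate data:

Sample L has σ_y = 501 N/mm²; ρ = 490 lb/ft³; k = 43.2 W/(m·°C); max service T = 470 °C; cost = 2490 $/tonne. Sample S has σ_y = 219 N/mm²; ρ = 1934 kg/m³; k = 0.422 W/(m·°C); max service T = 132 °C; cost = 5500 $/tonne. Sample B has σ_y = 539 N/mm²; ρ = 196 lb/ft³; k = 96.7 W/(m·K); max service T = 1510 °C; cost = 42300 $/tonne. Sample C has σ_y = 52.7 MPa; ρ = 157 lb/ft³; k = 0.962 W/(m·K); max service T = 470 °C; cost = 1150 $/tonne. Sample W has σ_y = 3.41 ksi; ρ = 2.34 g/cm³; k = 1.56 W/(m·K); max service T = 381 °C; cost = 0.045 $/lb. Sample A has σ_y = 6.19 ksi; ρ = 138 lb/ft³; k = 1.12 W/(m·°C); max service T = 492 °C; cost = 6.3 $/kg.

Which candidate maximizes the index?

Screen on constraints: k ≥ 0.692 W/(m·K); max service T ≥ 426 °C; cost ≤ 24 $/kg. Survivors: sample L, sample C, sample A.
In SI units:
  sample L: σ_y = 501.0 MPa, ρ = 7849 kg/m³
  sample C: σ_y = 52.70 MPa, ρ = 2515 kg/m³
  sample A: σ_y = 42.68 MPa, ρ = 2211 kg/m³
  sample L: M = 8.04×10⁻³
  sample C: M = 5.59×10⁻³
  sample A: M = 5.52×10⁻³
Sample L ranks first.

sample L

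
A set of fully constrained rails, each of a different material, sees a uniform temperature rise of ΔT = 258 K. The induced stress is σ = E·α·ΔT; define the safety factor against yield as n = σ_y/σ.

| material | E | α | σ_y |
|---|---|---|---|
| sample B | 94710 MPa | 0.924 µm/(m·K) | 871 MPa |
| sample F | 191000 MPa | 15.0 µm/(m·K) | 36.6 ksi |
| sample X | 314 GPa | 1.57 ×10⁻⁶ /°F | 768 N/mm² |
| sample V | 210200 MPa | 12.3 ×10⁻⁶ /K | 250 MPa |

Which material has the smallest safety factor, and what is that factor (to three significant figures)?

sample F, n = 0.341

In consistent units (E in GPa, α in ×10⁻⁶/K, σ_y in MPa):
  sample B: E = 94.71, α = 0.924, σ_y = 871.0 → σ = 22.6 MPa, n = 38.6
  sample F: E = 191.0, α = 15.0, σ_y = 252.3 → σ = 739 MPa, n = 0.341
  sample X: E = 314.0, α = 2.83, σ_y = 768.0 → σ = 229 MPa, n = 3.35
  sample V: E = 210.2, α = 12.3, σ_y = 250.0 → σ = 667 MPa, n = 0.375
Smallest n: sample F with n = 0.341.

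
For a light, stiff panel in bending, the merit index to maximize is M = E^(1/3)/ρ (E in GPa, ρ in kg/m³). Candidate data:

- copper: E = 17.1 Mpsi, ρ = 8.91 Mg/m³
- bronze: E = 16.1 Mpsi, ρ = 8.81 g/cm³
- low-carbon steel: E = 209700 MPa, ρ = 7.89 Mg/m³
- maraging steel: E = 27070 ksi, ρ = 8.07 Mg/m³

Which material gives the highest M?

After converting to SI:
  copper: E = 117.9 GPa, ρ = 8910 kg/m³
  bronze: E = 111.0 GPa, ρ = 8810 kg/m³
  low-carbon steel: E = 209.7 GPa, ρ = 7890 kg/m³
  maraging steel: E = 186.6 GPa, ρ = 8070 kg/m³
  low-carbon steel: M = 0.753×10⁻³
  maraging steel: M = 0.708×10⁻³
  copper: M = 0.550×10⁻³
  bronze: M = 0.546×10⁻³
Low-carbon steel ranks first.

low-carbon steel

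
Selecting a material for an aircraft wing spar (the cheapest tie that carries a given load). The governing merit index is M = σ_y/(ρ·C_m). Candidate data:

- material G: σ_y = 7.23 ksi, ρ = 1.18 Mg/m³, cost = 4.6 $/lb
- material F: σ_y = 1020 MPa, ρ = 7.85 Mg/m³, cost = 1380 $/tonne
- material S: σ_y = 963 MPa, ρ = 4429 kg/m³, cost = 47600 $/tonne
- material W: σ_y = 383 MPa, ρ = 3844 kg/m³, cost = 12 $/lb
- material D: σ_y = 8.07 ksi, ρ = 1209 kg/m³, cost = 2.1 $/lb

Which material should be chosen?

material F

After converting to SI:
  material G: σ_y = 49.85 MPa, ρ = 1180 kg/m³, cost = 10.14 $/kg
  material F: σ_y = 1020 MPa, ρ = 7850 kg/m³, cost = 1.380 $/kg
  material S: σ_y = 963.0 MPa, ρ = 4429 kg/m³, cost = 47.60 $/kg
  material W: σ_y = 383.0 MPa, ρ = 3844 kg/m³, cost = 26.46 $/kg
  material D: σ_y = 55.64 MPa, ρ = 1209 kg/m³, cost = 4.630 $/kg
  material F: M = 94.2 kN·m per $
  material D: M = 9.94 kN·m per $
  material S: M = 4.57 kN·m per $
  material G: M = 4.17 kN·m per $
  material W: M = 3.77 kN·m per $
Material F ranks first.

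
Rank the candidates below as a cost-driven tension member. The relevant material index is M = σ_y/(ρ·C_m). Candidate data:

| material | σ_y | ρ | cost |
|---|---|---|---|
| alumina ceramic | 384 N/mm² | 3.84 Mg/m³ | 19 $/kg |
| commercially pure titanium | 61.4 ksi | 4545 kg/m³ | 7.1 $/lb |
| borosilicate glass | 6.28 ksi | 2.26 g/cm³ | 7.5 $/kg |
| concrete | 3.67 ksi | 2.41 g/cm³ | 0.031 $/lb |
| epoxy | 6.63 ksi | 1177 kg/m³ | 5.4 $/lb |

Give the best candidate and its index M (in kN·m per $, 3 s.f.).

concrete, M = 154 kN·m per $

Convert each candidate to consistent units, then evaluate M:
  alumina ceramic: σ_y = 384.0 MPa, ρ = 3840 kg/m³, cost = 19.00 $/kg
  commercially pure titanium: σ_y = 423.3 MPa, ρ = 4545 kg/m³, cost = 15.65 $/kg
  borosilicate glass: σ_y = 43.30 MPa, ρ = 2260 kg/m³, cost = 7.500 $/kg
  concrete: σ_y = 25.30 MPa, ρ = 2410 kg/m³, cost = 0.06834 $/kg
  epoxy: σ_y = 45.71 MPa, ρ = 1177 kg/m³, cost = 11.90 $/kg
  concrete: M = 154 kN·m per $
  commercially pure titanium: M = 5.95 kN·m per $
  alumina ceramic: M = 5.26 kN·m per $
  epoxy: M = 3.26 kN·m per $
  borosilicate glass: M = 2.55 kN·m per $
Concrete ranks first.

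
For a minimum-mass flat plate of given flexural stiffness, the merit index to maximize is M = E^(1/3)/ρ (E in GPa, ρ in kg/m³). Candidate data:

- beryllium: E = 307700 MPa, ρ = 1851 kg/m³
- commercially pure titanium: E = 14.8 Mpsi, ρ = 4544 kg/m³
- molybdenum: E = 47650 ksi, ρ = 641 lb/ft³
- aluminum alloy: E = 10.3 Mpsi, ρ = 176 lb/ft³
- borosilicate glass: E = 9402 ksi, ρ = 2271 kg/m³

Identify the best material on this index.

After converting to SI:
  beryllium: E = 307.7 GPa, ρ = 1851 kg/m³
  commercially pure titanium: E = 102.0 GPa, ρ = 4544 kg/m³
  molybdenum: E = 328.5 GPa, ρ = 10270 kg/m³
  aluminum alloy: E = 71.02 GPa, ρ = 2819 kg/m³
  borosilicate glass: E = 64.82 GPa, ρ = 2271 kg/m³
  beryllium: M = 3.65×10⁻³
  borosilicate glass: M = 1.77×10⁻³
  aluminum alloy: M = 1.47×10⁻³
  commercially pure titanium: M = 1.03×10⁻³
  molybdenum: M = 0.672×10⁻³
The maximum is for beryllium.

beryllium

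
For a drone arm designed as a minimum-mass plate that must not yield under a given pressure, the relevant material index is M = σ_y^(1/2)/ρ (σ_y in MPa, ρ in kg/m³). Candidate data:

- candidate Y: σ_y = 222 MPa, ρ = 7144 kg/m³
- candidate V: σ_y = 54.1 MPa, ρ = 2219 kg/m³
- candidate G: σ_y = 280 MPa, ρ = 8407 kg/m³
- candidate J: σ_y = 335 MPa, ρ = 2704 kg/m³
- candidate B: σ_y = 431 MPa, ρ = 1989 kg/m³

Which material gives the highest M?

Computing M directly (units already consistent):
  candidate B: M = 10.4×10⁻³
  candidate J: M = 6.77×10⁻³
  candidate V: M = 3.31×10⁻³
  candidate Y: M = 2.09×10⁻³
  candidate G: M = 1.99×10⁻³
Candidate B ranks first.

candidate B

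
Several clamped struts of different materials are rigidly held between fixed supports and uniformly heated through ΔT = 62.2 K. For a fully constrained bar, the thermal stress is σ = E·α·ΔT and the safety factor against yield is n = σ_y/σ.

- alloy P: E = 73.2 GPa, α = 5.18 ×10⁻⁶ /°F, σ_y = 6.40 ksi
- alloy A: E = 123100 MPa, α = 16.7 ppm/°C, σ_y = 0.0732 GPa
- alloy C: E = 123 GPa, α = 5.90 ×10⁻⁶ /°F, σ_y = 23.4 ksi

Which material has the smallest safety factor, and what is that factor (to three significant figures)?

Converting E to GPa, α to ×10⁻⁶/K, σ_y to MPa, then σ and n for each:
  alloy P: E = 73.20, α = 9.32, σ_y = 44.13 → σ = 42.5 MPa, n = 1.04
  alloy A: E = 123.1, α = 16.7, σ_y = 73.20 → σ = 128 MPa, n = 0.572
  alloy C: E = 123.0, α = 10.6, σ_y = 161.3 → σ = 81.2 MPa, n = 1.99
Alloy A has the lowest safety factor, n = 0.572.

alloy A, n = 0.572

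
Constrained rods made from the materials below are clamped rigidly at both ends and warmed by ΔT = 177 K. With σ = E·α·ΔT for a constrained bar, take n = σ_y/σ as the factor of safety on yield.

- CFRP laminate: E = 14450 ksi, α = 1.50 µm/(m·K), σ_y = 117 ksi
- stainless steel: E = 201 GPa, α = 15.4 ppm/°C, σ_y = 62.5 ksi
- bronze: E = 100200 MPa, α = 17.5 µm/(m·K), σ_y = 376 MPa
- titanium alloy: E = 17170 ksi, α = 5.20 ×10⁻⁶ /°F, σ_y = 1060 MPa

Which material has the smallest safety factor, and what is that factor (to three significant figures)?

With everything in SI (GPa, ×10⁻⁶/K, MPa):
  CFRP laminate: E = 99.63, α = 1.50, σ_y = 806.7 → σ = 26.5 MPa, n = 30.5
  stainless steel: E = 201.0, α = 15.4, σ_y = 430.9 → σ = 548 MPa, n = 0.787
  bronze: E = 100.2, α = 17.5, σ_y = 376.0 → σ = 310 MPa, n = 1.21
  titanium alloy: E = 118.4, α = 9.36, σ_y = 1060 → σ = 196 MPa, n = 5.40
Smallest n: stainless steel with n = 0.787.

stainless steel, n = 0.787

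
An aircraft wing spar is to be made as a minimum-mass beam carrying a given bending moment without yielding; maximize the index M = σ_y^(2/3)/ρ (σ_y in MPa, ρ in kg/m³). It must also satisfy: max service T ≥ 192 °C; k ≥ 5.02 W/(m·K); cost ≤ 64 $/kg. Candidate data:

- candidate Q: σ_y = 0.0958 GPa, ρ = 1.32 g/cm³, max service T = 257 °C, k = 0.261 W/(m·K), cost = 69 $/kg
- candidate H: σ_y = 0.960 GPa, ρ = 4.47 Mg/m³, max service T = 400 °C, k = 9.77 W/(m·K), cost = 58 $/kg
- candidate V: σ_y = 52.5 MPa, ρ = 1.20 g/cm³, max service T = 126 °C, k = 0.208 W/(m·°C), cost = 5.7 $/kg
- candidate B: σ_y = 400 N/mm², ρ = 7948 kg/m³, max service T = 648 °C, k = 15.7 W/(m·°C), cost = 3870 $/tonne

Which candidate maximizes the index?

Screen on constraints: max service T ≥ 192 °C; k ≥ 5.02 W/(m·K); cost ≤ 64 $/kg. Survivors: candidate H, candidate B.
After converting to SI:
  candidate H: σ_y = 960.0 MPa, ρ = 4470 kg/m³
  candidate B: σ_y = 400.0 MPa, ρ = 7948 kg/m³
  candidate H: M = 21.8×10⁻³
  candidate B: M = 6.83×10⁻³
Candidate H has the largest M.

candidate H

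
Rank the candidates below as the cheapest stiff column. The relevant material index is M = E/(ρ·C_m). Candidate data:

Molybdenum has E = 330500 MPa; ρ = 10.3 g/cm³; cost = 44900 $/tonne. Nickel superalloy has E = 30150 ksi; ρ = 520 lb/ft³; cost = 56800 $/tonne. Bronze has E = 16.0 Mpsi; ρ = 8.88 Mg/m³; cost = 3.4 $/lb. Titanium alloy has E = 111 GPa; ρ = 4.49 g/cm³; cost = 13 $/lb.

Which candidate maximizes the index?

bronze

Putting every candidate on a common basis:
  molybdenum: E = 330.5 GPa, ρ = 10300 kg/m³, cost = 44.90 $/kg
  nickel superalloy: E = 207.9 GPa, ρ = 8330 kg/m³, cost = 56.80 $/kg
  bronze: E = 110.3 GPa, ρ = 8880 kg/m³, cost = 7.496 $/kg
  titanium alloy: E = 111.0 GPa, ρ = 4490 kg/m³, cost = 28.66 $/kg
  bronze: M = 1.66 MN·m per $
  titanium alloy: M = 0.863 MN·m per $
  molybdenum: M = 0.715 MN·m per $
  nickel superalloy: M = 0.439 MN·m per $
Bronze ranks first.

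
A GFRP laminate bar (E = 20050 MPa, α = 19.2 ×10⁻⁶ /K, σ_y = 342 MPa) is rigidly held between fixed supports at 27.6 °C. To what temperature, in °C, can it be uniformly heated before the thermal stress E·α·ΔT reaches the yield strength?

916 °C

E = 20050 MPa = 20.05 GPa.
E·α·ΔT = 342.0 MPa ⇒ ΔT = 342.0 / (20.05×10³ × 19.2×10⁻⁶) = 888.4 K.
T = 27.6 + 888.4 = 916.0 °C.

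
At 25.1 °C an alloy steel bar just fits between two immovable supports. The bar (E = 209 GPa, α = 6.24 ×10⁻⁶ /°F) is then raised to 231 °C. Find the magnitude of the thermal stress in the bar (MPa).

483 MPa

α = 6.24×10⁻⁶/°F × 9/5 = 11.2×10⁻⁶/K.
ΔT = 205.9 K. Constrained thermal stress σ = E·α·ΔT = 209.0×10³ MPa × 11.2×10⁻⁶ × 205.9 = 483 MPa (compressive).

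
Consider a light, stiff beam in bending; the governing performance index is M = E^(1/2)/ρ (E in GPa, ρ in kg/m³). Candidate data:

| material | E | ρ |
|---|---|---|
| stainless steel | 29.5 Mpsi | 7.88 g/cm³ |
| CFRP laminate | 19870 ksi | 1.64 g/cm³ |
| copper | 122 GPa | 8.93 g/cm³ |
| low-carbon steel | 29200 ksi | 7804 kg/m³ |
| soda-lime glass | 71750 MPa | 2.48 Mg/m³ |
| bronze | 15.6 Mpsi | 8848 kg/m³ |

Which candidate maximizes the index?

CFRP laminate

In SI units:
  stainless steel: E = 203.4 GPa, ρ = 7880 kg/m³
  CFRP laminate: E = 137.0 GPa, ρ = 1640 kg/m³
  copper: E = 122.0 GPa, ρ = 8930 kg/m³
  low-carbon steel: E = 201.3 GPa, ρ = 7804 kg/m³
  soda-lime glass: E = 71.75 GPa, ρ = 2480 kg/m³
  bronze: E = 107.6 GPa, ρ = 8848 kg/m³
  CFRP laminate: M = 7.14×10⁻³
  soda-lime glass: M = 3.42×10⁻³
  low-carbon steel: M = 1.82×10⁻³
  stainless steel: M = 1.81×10⁻³
  copper: M = 1.24×10⁻³
  bronze: M = 1.17×10⁻³
CFRP laminate ranks first.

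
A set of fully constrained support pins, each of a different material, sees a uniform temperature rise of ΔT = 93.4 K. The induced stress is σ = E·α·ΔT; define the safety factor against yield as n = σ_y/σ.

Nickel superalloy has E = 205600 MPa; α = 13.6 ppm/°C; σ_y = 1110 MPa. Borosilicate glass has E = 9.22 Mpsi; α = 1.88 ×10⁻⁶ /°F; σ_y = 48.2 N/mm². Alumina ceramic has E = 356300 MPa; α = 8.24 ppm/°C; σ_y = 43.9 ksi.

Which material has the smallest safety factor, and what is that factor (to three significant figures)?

alumina ceramic, n = 1.10

Per material, after unit conversion:
  nickel superalloy: E = 205.6, α = 13.6, σ_y = 1110 → σ = 261 MPa, n = 4.25
  borosilicate glass: E = 63.57, α = 3.38, σ_y = 48.20 → σ = 20.1 MPa, n = 2.40
  alumina ceramic: E = 356.3, α = 8.24, σ_y = 302.7 → σ = 274 MPa, n = 1.10
The minimum is alumina ceramic at n = 1.10.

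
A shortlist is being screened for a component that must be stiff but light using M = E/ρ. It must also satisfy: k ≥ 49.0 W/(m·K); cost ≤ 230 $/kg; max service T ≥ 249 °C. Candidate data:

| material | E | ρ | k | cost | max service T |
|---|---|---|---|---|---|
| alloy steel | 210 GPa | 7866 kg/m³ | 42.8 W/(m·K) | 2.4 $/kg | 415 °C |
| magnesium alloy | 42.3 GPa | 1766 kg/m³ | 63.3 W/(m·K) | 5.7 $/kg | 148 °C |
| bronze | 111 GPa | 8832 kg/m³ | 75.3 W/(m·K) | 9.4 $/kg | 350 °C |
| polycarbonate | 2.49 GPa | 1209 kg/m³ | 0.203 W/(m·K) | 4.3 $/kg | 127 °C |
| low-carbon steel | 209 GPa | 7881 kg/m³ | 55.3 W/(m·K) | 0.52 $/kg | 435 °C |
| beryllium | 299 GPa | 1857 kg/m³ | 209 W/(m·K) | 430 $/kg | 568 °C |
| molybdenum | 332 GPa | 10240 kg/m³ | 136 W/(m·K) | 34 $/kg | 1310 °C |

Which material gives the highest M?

molybdenum

Screen on constraints: k ≥ 49.0 W/(m·K); cost ≤ 230 $/kg; max service T ≥ 249 °C. Survivors: bronze, low-carbon steel, molybdenum.
Per-candidate index values:
  molybdenum: M = 32.4 MN·m/kg
  low-carbon steel: M = 26.5 MN·m/kg
  bronze: M = 12.6 MN·m/kg
Highest index: molybdenum.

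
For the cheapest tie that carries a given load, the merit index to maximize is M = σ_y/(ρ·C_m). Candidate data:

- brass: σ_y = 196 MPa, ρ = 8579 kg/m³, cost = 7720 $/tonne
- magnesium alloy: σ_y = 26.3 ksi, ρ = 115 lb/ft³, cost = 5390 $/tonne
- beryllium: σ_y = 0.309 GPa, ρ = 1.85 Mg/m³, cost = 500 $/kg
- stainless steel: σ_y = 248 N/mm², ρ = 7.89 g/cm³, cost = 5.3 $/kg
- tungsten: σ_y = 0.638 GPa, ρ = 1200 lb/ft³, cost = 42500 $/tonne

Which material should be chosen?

Normalizing units and computing the index:
  brass: σ_y = 196.0 MPa, ρ = 8579 kg/m³, cost = 7.720 $/kg
  magnesium alloy: σ_y = 181.3 MPa, ρ = 1842 kg/m³, cost = 5.390 $/kg
  beryllium: σ_y = 309.0 MPa, ρ = 1850 kg/m³, cost = 500.0 $/kg
  stainless steel: σ_y = 248.0 MPa, ρ = 7890 kg/m³, cost = 5.300 $/kg
  tungsten: σ_y = 638.0 MPa, ρ = 19220 kg/m³, cost = 42.50 $/kg
  magnesium alloy: M = 18.3 kN·m per $
  stainless steel: M = 5.93 kN·m per $
  brass: M = 2.96 kN·m per $
  tungsten: M = 0.781 kN·m per $
  beryllium: M = 0.334 kN·m per $
The maximum is for magnesium alloy.

magnesium alloy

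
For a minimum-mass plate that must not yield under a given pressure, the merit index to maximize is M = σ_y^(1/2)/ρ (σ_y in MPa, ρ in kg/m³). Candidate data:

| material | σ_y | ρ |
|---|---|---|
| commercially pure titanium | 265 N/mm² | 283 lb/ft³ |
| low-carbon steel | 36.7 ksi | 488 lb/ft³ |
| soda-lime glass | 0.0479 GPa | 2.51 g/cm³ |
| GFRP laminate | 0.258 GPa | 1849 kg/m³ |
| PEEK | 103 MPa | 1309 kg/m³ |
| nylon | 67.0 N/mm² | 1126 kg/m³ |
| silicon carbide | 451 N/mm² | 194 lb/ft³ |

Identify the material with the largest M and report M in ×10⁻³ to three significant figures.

GFRP laminate, M = 8.69×10⁻³

Convert each candidate to consistent units, then evaluate M:
  commercially pure titanium: σ_y = 265.0 MPa, ρ = 4533 kg/m³
  low-carbon steel: σ_y = 253.0 MPa, ρ = 7817 kg/m³
  soda-lime glass: σ_y = 47.90 MPa, ρ = 2510 kg/m³
  GFRP laminate: σ_y = 258.0 MPa, ρ = 1849 kg/m³
  PEEK: σ_y = 103.0 MPa, ρ = 1309 kg/m³
  nylon: σ_y = 67.00 MPa, ρ = 1126 kg/m³
  silicon carbide: σ_y = 451.0 MPa, ρ = 3108 kg/m³
  GFRP laminate: M = 8.69×10⁻³
  PEEK: M = 7.75×10⁻³
  nylon: M = 7.27×10⁻³
  silicon carbide: M = 6.83×10⁻³
  commercially pure titanium: M = 3.59×10⁻³
  soda-lime glass: M = 2.76×10⁻³
  low-carbon steel: M = 2.03×10⁻³
Highest index: GFRP laminate.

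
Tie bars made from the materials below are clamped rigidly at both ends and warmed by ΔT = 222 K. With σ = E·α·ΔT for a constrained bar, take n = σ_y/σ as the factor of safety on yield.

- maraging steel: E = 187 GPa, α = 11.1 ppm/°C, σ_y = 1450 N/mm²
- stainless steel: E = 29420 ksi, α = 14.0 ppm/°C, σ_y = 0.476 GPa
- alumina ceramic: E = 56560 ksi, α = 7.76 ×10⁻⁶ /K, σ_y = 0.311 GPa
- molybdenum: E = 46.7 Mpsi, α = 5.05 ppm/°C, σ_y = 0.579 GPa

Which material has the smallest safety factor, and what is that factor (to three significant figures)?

alumina ceramic, n = 0.463

With everything in SI (GPa, ×10⁻⁶/K, MPa):
  maraging steel: E = 187.0, α = 11.1, σ_y = 1450 → σ = 461 MPa, n = 3.15
  stainless steel: E = 202.8, α = 14.0, σ_y = 476.0 → σ = 630 MPa, n = 0.755
  alumina ceramic: E = 390.0, α = 7.76, σ_y = 311.0 → σ = 672 MPa, n = 0.463
  molybdenum: E = 322.0, α = 5.05, σ_y = 579.0 → σ = 361 MPa, n = 1.60
Smallest n: alumina ceramic with n = 0.463.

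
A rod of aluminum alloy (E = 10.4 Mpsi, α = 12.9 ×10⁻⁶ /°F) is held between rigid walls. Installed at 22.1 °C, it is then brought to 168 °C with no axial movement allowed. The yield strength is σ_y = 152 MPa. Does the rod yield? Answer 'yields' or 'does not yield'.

yields

E = 10.4 Mpsi = 71.71 GPa.
α = 12.9×10⁻⁶/°F × 9/5 = 23.2×10⁻⁶/K.
ΔT = 145.9 K. Constrained thermal stress σ = E·α·ΔT = 71.71×10³ MPa × 23.2×10⁻⁶ × 145.9 = 243 MPa (compressive).
Compare to σ_y = 152 MPa: σ ≥ σ_y, so it yields.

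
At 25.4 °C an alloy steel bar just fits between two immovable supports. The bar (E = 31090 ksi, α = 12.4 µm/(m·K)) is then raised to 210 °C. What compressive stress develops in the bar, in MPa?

491 MPa

E = 31090 ksi = 214.4 GPa.
ΔT = 184.6 K. Constrained thermal stress σ = E·α·ΔT = 214.4×10³ MPa × 12.4×10⁻⁶ × 184.6 = 491 MPa (compressive).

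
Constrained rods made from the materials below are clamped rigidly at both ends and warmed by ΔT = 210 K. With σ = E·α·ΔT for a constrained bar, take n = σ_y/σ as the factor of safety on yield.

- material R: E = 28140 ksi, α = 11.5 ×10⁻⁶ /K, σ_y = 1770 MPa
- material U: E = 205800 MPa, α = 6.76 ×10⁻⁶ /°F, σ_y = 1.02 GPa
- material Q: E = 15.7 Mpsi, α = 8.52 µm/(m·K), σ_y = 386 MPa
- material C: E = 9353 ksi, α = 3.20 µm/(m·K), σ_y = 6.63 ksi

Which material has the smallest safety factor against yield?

material C

Converting E to GPa, α to ×10⁻⁶/K, σ_y to MPa, then σ and n for each:
  material R: E = 194.0, α = 11.5, σ_y = 1770 → σ = 469 MPa, n = 3.78
  material U: E = 205.8, α = 12.2, σ_y = 1020 → σ = 526 MPa, n = 1.94
  material Q: E = 108.2, α = 8.52, σ_y = 386.0 → σ = 194 MPa, n = 1.99
  material C: E = 64.49, α = 3.20, σ_y = 45.71 → σ = 43.3 MPa, n = 1.05
Material C has the lowest safety factor, n = 1.05.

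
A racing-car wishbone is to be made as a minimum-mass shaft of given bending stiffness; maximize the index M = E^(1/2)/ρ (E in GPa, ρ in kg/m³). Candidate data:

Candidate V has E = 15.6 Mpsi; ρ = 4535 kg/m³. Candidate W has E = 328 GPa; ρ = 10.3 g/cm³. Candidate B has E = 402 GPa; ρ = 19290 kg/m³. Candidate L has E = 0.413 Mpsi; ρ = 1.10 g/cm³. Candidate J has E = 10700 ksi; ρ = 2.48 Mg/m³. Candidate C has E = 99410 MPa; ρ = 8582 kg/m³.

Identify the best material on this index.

Putting every candidate on a common basis:
  candidate V: E = 107.6 GPa, ρ = 4535 kg/m³
  candidate W: E = 328.0 GPa, ρ = 10300 kg/m³
  candidate B: E = 402.0 GPa, ρ = 19290 kg/m³
  candidate L: E = 2.848 GPa, ρ = 1100 kg/m³
  candidate J: E = 73.77 GPa, ρ = 2480 kg/m³
  candidate C: E = 99.41 GPa, ρ = 8582 kg/m³
  candidate J: M = 3.46×10⁻³
  candidate V: M = 2.29×10⁻³
  candidate W: M = 1.76×10⁻³
  candidate L: M = 1.53×10⁻³
  candidate C: M = 1.16×10⁻³
  candidate B: M = 1.04×10⁻³
The maximum is for candidate J.

candidate J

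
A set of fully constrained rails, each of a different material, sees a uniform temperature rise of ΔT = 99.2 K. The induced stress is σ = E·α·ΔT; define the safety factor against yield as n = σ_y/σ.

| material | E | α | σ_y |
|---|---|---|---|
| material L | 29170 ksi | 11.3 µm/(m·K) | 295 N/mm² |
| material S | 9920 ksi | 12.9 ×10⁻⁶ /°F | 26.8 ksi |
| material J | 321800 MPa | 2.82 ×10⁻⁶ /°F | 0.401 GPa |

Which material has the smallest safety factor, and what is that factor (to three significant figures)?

material S, n = 1.17

Per material, after unit conversion:
  material L: E = 201.1, α = 11.3, σ_y = 295.0 → σ = 225 MPa, n = 1.31
  material S: E = 68.40, α = 23.2, σ_y = 184.8 → σ = 158 MPa, n = 1.17
  material J: E = 321.8, α = 5.08, σ_y = 401.0 → σ = 162 MPa, n = 2.47
The minimum is material S at n = 1.17.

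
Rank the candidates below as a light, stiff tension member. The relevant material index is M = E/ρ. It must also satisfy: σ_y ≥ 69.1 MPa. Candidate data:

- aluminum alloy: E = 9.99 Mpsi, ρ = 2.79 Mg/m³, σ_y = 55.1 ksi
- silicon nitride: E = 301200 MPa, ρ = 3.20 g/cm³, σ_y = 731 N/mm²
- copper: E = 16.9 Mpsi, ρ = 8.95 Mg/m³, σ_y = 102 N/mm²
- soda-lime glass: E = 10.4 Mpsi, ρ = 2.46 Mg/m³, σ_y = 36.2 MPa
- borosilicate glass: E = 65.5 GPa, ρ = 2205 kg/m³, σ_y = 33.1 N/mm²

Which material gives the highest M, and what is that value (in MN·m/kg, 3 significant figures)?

silicon nitride, M = 94.1 MN·m/kg

Screen on constraints: σ_y ≥ 69.1 MPa. Survivors: aluminum alloy, silicon nitride, copper.
Convert each candidate to consistent units, then evaluate M:
  aluminum alloy: E = 68.88 GPa, ρ = 2790 kg/m³
  silicon nitride: E = 301.2 GPa, ρ = 3200 kg/m³
  copper: E = 116.5 GPa, ρ = 8950 kg/m³
  silicon nitride: M = 94.1 MN·m/kg
  aluminum alloy: M = 24.7 MN·m/kg
  copper: M = 13.0 MN·m/kg
Silicon nitride ranks first.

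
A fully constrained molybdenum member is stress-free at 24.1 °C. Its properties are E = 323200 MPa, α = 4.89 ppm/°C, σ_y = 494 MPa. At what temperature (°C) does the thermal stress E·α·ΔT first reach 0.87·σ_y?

296 °C

E = 323200 MPa = 323.2 GPa.
E·α·ΔT = 429.8 MPa ⇒ ΔT = 429.8 / (323.2×10³ × 4.89×10⁻⁶) = 271.9 K.
T = 24.1 + 271.9 = 296.0 °C.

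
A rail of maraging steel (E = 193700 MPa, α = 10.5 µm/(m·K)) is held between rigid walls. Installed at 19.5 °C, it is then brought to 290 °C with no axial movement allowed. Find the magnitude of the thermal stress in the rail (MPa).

550 MPa

E = 193700 MPa = 193.7 GPa.
ΔT = 270.5 K. Constrained thermal stress σ = E·α·ΔT = 193.7×10³ MPa × 10.5×10⁻⁶ × 270.5 = 550 MPa (compressive).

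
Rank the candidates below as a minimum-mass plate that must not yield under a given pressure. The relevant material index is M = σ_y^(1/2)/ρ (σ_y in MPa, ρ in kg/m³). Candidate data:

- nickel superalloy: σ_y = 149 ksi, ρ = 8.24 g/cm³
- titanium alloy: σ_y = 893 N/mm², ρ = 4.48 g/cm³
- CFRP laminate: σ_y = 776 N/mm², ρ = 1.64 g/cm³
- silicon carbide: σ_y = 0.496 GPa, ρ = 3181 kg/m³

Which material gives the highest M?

CFRP laminate

Putting every candidate on a common basis:
  nickel superalloy: σ_y = 1027 MPa, ρ = 8240 kg/m³
  titanium alloy: σ_y = 893.0 MPa, ρ = 4480 kg/m³
  CFRP laminate: σ_y = 776.0 MPa, ρ = 1640 kg/m³
  silicon carbide: σ_y = 496.0 MPa, ρ = 3181 kg/m³
  CFRP laminate: M = 17.0×10⁻³
  silicon carbide: M = 7.00×10⁻³
  titanium alloy: M = 6.67×10⁻³
  nickel superalloy: M = 3.89×10⁻³
CFRP laminate ranks first.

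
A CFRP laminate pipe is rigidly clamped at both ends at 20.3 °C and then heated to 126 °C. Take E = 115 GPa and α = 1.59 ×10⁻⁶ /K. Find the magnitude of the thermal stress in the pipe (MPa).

19.3 MPa

ΔT = 105.7 K. Constrained thermal stress σ = E·α·ΔT = 115.0×10³ MPa × 1.59×10⁻⁶ × 105.7 = 19.3 MPa (compressive).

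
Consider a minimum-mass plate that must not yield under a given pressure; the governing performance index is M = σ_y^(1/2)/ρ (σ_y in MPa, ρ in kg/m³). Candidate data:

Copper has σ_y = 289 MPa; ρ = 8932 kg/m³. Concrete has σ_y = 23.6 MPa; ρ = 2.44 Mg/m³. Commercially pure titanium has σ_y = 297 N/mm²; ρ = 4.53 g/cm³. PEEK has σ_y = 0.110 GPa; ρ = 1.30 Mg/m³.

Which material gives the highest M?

In SI units:
  copper: σ_y = 289.0 MPa, ρ = 8932 kg/m³
  concrete: σ_y = 23.60 MPa, ρ = 2440 kg/m³
  commercially pure titanium: σ_y = 297.0 MPa, ρ = 4530 kg/m³
  PEEK: σ_y = 110.0 MPa, ρ = 1300 kg/m³
  PEEK: M = 8.07×10⁻³
  commercially pure titanium: M = 3.80×10⁻³
  concrete: M = 1.99×10⁻³
  copper: M = 1.90×10⁻³
PEEK ranks first.

PEEK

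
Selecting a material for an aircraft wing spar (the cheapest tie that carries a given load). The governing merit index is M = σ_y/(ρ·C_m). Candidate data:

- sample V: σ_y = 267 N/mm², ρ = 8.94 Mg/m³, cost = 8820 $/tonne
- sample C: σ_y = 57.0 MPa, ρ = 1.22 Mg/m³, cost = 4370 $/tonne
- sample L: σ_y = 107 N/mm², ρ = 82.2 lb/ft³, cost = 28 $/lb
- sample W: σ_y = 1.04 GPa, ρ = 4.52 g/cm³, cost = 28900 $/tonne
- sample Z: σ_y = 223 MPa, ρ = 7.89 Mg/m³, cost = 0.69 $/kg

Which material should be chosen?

Normalizing units and computing the index:
  sample V: σ_y = 267.0 MPa, ρ = 8940 kg/m³, cost = 8.820 $/kg
  sample C: σ_y = 57.00 MPa, ρ = 1220 kg/m³, cost = 4.370 $/kg
  sample L: σ_y = 107.0 MPa, ρ = 1317 kg/m³, cost = 61.73 $/kg
  sample W: σ_y = 1040 MPa, ρ = 4520 kg/m³, cost = 28.90 $/kg
  sample Z: σ_y = 223.0 MPa, ρ = 7890 kg/m³, cost = 0.6900 $/kg
  sample Z: M = 41.0 kN·m per $
  sample C: M = 10.7 kN·m per $
  sample W: M = 7.96 kN·m per $
  sample V: M = 3.39 kN·m per $
  sample L: M = 1.32 kN·m per $
Highest index: sample Z.

sample Z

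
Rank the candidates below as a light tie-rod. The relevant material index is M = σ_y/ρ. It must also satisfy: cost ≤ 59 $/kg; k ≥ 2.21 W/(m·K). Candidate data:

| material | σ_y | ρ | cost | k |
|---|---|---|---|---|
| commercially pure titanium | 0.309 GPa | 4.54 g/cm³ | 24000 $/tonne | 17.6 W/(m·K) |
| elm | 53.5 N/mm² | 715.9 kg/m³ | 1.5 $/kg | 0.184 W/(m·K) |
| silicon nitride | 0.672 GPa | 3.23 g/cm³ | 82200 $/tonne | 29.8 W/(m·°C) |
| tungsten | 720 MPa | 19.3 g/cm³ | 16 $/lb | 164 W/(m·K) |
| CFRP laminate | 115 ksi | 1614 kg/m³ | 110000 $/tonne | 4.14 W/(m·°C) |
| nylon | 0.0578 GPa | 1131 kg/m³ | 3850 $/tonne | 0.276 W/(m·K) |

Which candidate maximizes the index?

Screen on constraints: cost ≤ 59 $/kg; k ≥ 2.21 W/(m·K). Survivors: commercially pure titanium, tungsten.
Convert each candidate to consistent units, then evaluate M:
  commercially pure titanium: σ_y = 309.0 MPa, ρ = 4540 kg/m³
  tungsten: σ_y = 720.0 MPa, ρ = 19300 kg/m³
  commercially pure titanium: M = 68.1 kN·m/kg
  tungsten: M = 37.3 kN·m/kg
The maximum is for commercially pure titanium.

commercially pure titanium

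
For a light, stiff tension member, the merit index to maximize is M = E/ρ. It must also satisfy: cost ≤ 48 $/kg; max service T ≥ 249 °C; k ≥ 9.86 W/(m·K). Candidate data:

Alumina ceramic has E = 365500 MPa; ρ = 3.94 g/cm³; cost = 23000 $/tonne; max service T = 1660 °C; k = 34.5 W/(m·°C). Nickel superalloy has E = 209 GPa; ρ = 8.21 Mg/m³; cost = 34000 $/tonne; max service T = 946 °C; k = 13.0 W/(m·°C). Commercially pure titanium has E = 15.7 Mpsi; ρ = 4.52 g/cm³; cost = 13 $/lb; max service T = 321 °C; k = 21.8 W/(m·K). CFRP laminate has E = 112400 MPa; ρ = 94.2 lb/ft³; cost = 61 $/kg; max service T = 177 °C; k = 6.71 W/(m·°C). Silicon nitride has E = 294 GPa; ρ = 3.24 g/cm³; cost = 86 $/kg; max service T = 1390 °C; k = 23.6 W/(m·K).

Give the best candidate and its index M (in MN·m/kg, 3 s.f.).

alumina ceramic, M = 92.8 MN·m/kg

Screen on constraints: cost ≤ 48 $/kg; max service T ≥ 249 °C; k ≥ 9.86 W/(m·K). Survivors: alumina ceramic, nickel superalloy, commercially pure titanium.
Convert each candidate to consistent units, then evaluate M:
  alumina ceramic: E = 365.5 GPa, ρ = 3940 kg/m³
  nickel superalloy: E = 209.0 GPa, ρ = 8210 kg/m³
  commercially pure titanium: E = 108.2 GPa, ρ = 4520 kg/m³
  alumina ceramic: M = 92.8 MN·m/kg
  nickel superalloy: M = 25.5 MN·m/kg
  commercially pure titanium: M = 23.9 MN·m/kg
The maximum is for alumina ceramic.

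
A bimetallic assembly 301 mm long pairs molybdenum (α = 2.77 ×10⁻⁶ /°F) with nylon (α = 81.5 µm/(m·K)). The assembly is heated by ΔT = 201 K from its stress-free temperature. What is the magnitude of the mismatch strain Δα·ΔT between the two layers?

molybdenum: α = 2.77×10⁻⁶/°F × 9/5 = 4.99×10⁻⁶/K.
Δα = |4.99 − 81.5|×10⁻⁶/K = 76.5×10⁻⁶/K.
Mismatch strain = Δα·ΔT = 76.5×10⁻⁶ × 201.0 = 0.0154.

0.0154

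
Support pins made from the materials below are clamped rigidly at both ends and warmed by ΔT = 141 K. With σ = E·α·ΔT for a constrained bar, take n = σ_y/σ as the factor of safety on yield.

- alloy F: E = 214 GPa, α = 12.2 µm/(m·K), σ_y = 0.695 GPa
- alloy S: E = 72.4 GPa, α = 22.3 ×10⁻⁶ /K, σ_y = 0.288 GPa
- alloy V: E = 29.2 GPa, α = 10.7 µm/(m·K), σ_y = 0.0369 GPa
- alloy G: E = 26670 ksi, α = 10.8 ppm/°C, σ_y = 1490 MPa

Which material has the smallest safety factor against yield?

In consistent units (E in GPa, α in ×10⁻⁶/K, σ_y in MPa):
  alloy F: E = 214.0, α = 12.2, σ_y = 695.0 → σ = 368 MPa, n = 1.89
  alloy S: E = 72.40, α = 22.3, σ_y = 288.0 → σ = 228 MPa, n = 1.27
  alloy V: E = 29.20, α = 10.7, σ_y = 36.90 → σ = 44.1 MPa, n = 0.838
  alloy G: E = 183.9, α = 10.8, σ_y = 1490 → σ = 280 MPa, n = 5.32
The minimum is alloy V at n = 0.838.

alloy V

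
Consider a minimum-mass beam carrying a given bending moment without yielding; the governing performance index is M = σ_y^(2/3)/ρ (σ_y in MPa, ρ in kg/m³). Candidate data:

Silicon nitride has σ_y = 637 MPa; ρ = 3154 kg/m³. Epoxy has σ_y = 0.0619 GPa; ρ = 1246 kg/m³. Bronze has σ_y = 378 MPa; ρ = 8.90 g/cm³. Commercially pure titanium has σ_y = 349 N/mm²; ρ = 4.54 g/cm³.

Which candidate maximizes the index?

After converting to SI:
  silicon nitride: σ_y = 637.0 MPa, ρ = 3154 kg/m³
  epoxy: σ_y = 61.90 MPa, ρ = 1246 kg/m³
  bronze: σ_y = 378.0 MPa, ρ = 8900 kg/m³
  commercially pure titanium: σ_y = 349.0 MPa, ρ = 4540 kg/m³
  silicon nitride: M = 23.5×10⁻³
  epoxy: M = 12.6×10⁻³
  commercially pure titanium: M = 10.9×10⁻³
  bronze: M = 5.87×10⁻³
Highest index: silicon nitride.

silicon nitride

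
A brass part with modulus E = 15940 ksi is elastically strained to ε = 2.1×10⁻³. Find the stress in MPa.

231 MPa

E = 15940 ksi = 109.9 GPa.
σ = E·ε = 109900 MPa × 2.1×10⁻³ = 231 MPa.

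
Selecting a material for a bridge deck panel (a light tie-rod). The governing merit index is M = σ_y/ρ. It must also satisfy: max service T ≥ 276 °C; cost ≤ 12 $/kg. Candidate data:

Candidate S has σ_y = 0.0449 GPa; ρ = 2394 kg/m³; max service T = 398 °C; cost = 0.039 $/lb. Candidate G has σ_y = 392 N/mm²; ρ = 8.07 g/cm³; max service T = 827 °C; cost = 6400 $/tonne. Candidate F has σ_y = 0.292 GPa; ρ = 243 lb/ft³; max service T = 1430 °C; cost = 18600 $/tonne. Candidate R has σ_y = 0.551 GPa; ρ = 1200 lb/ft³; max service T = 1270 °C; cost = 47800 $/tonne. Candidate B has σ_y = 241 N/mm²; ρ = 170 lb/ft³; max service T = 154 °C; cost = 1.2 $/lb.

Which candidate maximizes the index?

Screen on constraints: max service T ≥ 276 °C; cost ≤ 12 $/kg. Survivors: candidate S, candidate G.
Convert each candidate to consistent units, then evaluate M:
  candidate S: σ_y = 44.90 MPa, ρ = 2394 kg/m³
  candidate G: σ_y = 392.0 MPa, ρ = 8070 kg/m³
  candidate G: M = 48.6 kN·m/kg
  candidate S: M = 18.8 kN·m/kg
The maximum is for candidate G.

candidate G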